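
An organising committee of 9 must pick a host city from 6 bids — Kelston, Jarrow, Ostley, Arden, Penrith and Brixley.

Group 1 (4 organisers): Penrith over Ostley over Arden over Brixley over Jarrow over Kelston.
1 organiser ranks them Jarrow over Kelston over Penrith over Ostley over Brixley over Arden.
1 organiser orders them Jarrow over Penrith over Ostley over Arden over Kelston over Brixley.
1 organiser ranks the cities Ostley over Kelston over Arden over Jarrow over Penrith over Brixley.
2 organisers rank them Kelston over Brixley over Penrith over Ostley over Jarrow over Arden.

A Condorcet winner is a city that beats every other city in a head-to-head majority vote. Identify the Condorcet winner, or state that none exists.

Pairwise majorities:
Kelston–Jarrow: Jarrow 6–3.
Kelston–Ostley: Ostley 6–3.
Kelston vs Arden: Arden wins 5–4.
Kelston–Penrith: Penrith 5–4.
Kelston–Brixley: Kelston 5–4.
Jarrow vs Ostley: Ostley wins 7–2.
Jarrow–Arden: Arden 5–4.
Jarrow vs Penrith: Penrith, 6–3.
Jarrow–Brixley: Brixley 6–3.
Ostley–Arden: Ostley 9–0.
Ostley vs Penrith: Penrith, 8–1.
Ostley–Brixley: Ostley 7–2.
Arden vs Penrith: Penrith wins 8–1.
Arden vs Brixley: Arden, 6–3.
Penrith vs Brixley: Penrith, 7–2.
Penrith wins every pairwise contest, so Penrith is the Condorcet winner.

Penrith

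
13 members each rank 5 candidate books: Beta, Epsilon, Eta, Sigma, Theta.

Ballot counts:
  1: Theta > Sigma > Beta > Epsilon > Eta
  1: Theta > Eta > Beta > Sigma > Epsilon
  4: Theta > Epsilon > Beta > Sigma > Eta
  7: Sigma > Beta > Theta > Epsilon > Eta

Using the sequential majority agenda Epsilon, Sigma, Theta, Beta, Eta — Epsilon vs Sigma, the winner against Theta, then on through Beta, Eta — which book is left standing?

Round 1: Epsilon vs Sigma — 4–9, Sigma advances.
Round 2: Sigma vs Theta — 7–6, Sigma advances.
Round 3: Sigma vs Beta — 8–5, Sigma advances.
Round 4: Sigma vs Eta — 12–1, Sigma advances.
Sigma survives the agenda.

Sigma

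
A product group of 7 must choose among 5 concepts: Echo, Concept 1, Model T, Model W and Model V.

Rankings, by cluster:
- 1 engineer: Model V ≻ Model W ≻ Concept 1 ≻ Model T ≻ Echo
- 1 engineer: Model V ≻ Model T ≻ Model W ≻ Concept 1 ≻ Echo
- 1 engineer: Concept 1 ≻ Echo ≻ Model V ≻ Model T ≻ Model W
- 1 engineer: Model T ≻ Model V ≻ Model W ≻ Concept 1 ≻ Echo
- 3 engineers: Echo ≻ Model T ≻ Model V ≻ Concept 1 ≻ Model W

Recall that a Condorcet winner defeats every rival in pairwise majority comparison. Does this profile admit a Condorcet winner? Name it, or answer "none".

none

Pairwise majorities:
Echo vs Concept 1: Echo preferred on 3 ballots; Concept 1 wins 4–3.
Echo–Model T: Echo 4–3.
Echo vs Model W: Echo is ranked higher on 1+3 = 4 ballots, Model W on 3. Echo wins 4–3.
Echo–Model V: Echo 4–3.
Concept 1 vs Model T: Concept 1 preferred on 1+1 = 2 ballots; Model T wins 5–2.
Concept 1 vs Model W: Concept 1 is ranked higher on 1+3 = 4 ballots, Model W on 3. Concept 1 wins 4–3.
Concept 1–Model V: Model V 6–1.
Model T–Model W: Model T 6–1.
Model T vs Model V: Model T wins 4–3.
Model W vs Model V: Model V wins 7–0.
Each design drops at least one matchup (Echo loses to Concept 1; Concept 1 loses to Model T; Model T loses to Echo; Model W loses to Echo; Model V loses to Echo); the cycle Echo → Model T → Concept 1 → Echo rules out a Condorcet winner.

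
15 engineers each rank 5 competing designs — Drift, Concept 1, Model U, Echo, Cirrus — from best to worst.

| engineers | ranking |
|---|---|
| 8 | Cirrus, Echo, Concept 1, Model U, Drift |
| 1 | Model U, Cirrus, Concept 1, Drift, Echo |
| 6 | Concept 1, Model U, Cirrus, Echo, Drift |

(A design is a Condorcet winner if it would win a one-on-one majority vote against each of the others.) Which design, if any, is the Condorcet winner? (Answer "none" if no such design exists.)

Cirrus

Pairwise majorities:
Drift vs Concept 1: Drift is ranked higher on 0 ballots, Concept 1 on 15. Concept 1 wins 15–0.
Drift vs Model U: Drift preferred on 0 ballots; Model U wins 15–0.
Drift vs Echo: 1 for Drift, 14 for Echo — Echo by 14–1.
Drift vs Cirrus: 0 to 15, Cirrus.
Concept 1 vs Model U: 14 to 1, Concept 1.
Concept 1 vs Echo: 1+6 = 7 for Concept 1, 8 for Echo — Echo by 8–7.
Concept 1 vs Cirrus: 6 to 9, Cirrus.
Model U vs Echo: 7 to 8, Echo.
Model U vs Cirrus: 1+6 = 7 for Model U, 8 for Cirrus — Cirrus by 8–7.
Echo vs Cirrus: 0 for Echo, 15 for Cirrus — Cirrus by 15–0.
Cirrus defeats every rival head-to-head and is the Condorcet winner.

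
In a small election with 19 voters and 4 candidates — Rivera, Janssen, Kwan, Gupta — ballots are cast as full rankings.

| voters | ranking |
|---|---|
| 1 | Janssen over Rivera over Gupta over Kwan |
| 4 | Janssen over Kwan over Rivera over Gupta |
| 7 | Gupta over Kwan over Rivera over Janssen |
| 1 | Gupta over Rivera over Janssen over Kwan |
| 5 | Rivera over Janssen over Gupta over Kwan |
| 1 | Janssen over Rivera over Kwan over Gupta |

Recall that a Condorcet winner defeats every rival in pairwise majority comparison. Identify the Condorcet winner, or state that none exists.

none

Check each pair by majority over 19 ballots:
Rivera vs Janssen: Rivera is ranked higher on 7+1+5 = 13 ballots, Janssen on 6. Rivera wins 13–6.
Rivera vs Kwan: Rivera is ranked higher on 1+1+5+1 = 8 ballots, Kwan on 11. Kwan wins 11–8.
Rivera vs Gupta: 11 to 8, Rivera.
Janssen vs Kwan: 12 to 7, Janssen.
Janssen vs Gupta: 11 to 8, Janssen.
Kwan vs Gupta: 5 to 14, Gupta.
No candidate is unbeaten: Rivera loses to Kwan; Janssen loses to Rivera; Kwan loses to Janssen; Gupta loses to Rivera. In particular Rivera > Janssen > Kwan > Rivera is a majority cycle — no Condorcet winner exists.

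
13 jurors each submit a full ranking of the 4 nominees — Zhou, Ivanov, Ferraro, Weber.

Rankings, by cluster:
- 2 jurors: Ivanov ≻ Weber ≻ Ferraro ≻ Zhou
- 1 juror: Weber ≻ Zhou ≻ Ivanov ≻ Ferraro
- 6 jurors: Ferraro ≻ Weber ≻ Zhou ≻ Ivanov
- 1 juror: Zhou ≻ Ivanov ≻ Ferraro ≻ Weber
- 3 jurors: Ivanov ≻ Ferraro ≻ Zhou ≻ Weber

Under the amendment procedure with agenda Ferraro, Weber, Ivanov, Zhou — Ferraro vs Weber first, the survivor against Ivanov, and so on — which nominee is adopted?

Round 1: Ferraro vs Weber — 10–3, Ferraro advances.
Round 2: Ferraro vs Ivanov — 6–7, Ivanov advances.
Round 3: Ivanov vs Zhou — 5–8, Zhou advances.
Zhou survives the agenda.

Zhou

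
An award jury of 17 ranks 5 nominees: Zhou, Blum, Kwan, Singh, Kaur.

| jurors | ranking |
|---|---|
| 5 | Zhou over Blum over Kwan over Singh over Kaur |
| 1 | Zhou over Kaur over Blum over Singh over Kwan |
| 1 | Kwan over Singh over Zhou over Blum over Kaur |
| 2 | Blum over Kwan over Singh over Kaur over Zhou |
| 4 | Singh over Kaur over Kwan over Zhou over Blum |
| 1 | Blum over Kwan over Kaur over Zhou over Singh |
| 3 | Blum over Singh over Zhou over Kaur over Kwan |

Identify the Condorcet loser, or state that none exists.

Head-to-head results (17 jurors):
Zhou vs Blum: 11 to 6, Zhou.
Zhou vs Kwan: Zhou, 9–8.
Zhou–Singh: Singh 10–7.
Zhou vs Kaur: Zhou, 10–7.
Blum vs Kwan: Blum, 12–5.
Blum vs Singh: Blum, 12–5.
Blum vs Kaur: 12 to 5, Blum.
Kwan vs Singh: Kwan is ranked higher on 5+1+2+1 = 9 ballots, Singh on 8. Kwan wins 9–8.
Kwan vs Kaur: Kwan, 9–8.
Singh vs Kaur: 15 to 2, Singh.
Only Kaur has no wins; Kaur is the Condorcet loser.

Kaur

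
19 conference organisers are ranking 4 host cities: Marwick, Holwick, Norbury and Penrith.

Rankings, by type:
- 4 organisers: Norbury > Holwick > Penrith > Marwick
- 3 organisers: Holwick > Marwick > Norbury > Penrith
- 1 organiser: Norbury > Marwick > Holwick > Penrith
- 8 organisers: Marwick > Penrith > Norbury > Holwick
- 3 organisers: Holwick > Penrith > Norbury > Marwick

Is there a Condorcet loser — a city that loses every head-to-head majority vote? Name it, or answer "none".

Head-to-head results (19 organisers):
Marwick vs Holwick: 1+8 = 9 for Marwick, 10 for Holwick — Holwick by 10–9.
Marwick vs Norbury: 3+8 = 11 for Marwick, 8 for Norbury — Marwick by 11–8.
Marwick vs Penrith: Marwick, 12–7.
Holwick–Norbury: Norbury 13–6.
Holwick vs Penrith: 11 to 8, Holwick.
Norbury vs Penrith: Penrith, 11–8.
Each city has at least one pairwise win (Marwick beats Norbury; Holwick beats Marwick; Norbury beats Holwick; Penrith beats Norbury) — no Condorcet loser.

none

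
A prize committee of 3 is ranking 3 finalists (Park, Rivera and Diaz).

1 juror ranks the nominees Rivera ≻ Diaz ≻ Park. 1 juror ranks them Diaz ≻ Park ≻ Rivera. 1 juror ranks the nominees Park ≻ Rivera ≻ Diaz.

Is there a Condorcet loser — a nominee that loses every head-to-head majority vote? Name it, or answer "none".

Head-to-head results (3 jurors):
Park vs Rivera: Park preferred on 1+1 = 2 ballots; Park wins 2–1.
Park vs Diaz: Diaz wins 2–1.
Rivera vs Diaz: Rivera is ranked higher on 1+1 = 2 ballots, Diaz on 1. Rivera wins 2–1.
Each nominee has at least one pairwise win (Park beats Rivera; Rivera beats Diaz; Diaz beats Park) — no Condorcet loser.

none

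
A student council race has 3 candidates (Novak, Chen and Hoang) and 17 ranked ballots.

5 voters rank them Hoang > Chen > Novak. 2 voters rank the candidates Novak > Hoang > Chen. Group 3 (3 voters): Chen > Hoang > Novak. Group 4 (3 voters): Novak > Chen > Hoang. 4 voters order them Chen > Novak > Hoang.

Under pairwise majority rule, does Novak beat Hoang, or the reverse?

Novak

Ballots ranking Novak above Hoang: 2 + 3 + 4 = 9.
Ballots ranking Hoang above Novak: 17 − 9 = 8.
Novak wins the head-to-head 9–8.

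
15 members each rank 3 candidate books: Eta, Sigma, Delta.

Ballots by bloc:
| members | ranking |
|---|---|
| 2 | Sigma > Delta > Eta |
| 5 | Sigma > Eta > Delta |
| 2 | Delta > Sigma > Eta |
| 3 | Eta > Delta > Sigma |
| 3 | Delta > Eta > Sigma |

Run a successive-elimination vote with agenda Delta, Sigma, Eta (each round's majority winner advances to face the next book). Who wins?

Round 1: Delta vs Sigma — 8–7, Delta advances.
Round 2: Delta vs Eta — 7–8, Eta advances.
Eta survives the agenda.

Eta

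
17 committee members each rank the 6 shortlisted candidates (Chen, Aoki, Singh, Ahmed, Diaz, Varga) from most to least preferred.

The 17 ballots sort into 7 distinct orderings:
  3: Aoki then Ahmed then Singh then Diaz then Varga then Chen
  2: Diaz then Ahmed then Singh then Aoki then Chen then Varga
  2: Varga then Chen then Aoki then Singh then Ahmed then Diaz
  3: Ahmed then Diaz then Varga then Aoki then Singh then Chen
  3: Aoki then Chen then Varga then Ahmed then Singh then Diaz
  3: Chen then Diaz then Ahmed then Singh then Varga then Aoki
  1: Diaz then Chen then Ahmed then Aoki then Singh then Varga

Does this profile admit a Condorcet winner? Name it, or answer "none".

Head-to-head results (17 committee members):
Chen vs Aoki: Aoki, 11–6.
Chen–Singh: Chen 9–8.
Chen vs Ahmed: Chen preferred on 2+3+3+1 = 9 ballots; Chen wins 9–8.
Chen–Diaz: Diaz 9–8.
Chen vs Varga: Chen wins 9–8.
Aoki vs Singh: 12 to 5, Aoki.
Aoki vs Ahmed: 8 to 9, Ahmed.
Aoki vs Diaz: Diaz, 9–8.
Aoki vs Varga: Aoki, 9–8.
Singh vs Ahmed: Singh is ranked higher on 2 ballots, Ahmed on 15. Ahmed wins 15–2.
Singh vs Diaz: Singh is ranked higher on 3+2+3 = 8 ballots, Diaz on 9. Diaz wins 9–8.
Singh vs Varga: 3+2+3+1 = 9 for Singh, 8 for Varga — Singh by 9–8.
Ahmed–Diaz: Ahmed 11–6.
Ahmed vs Varga: 3+2+3+3+1 = 12 for Ahmed, 5 for Varga — Ahmed by 12–5.
Diaz vs Varga: Diaz, 12–5.
No candidate is unbeaten: Chen loses to Aoki; Aoki loses to Ahmed; Singh loses to Chen; Ahmed loses to Chen; Diaz loses to Ahmed; Varga loses to Chen. In particular Chen → Ahmed → Aoki → Chen is a majority cycle — no Condorcet winner exists.

none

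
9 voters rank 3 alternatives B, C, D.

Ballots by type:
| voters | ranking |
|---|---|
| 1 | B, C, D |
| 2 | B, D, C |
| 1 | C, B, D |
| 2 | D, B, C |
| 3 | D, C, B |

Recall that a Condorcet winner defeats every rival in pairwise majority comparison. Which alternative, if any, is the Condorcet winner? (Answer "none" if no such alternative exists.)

D

Pairwise majorities:
B vs C: B, 5–4.
B vs D: D, 5–4.
C vs D: 2 to 7, D.
Only D has no losses; D is the Condorcet winner.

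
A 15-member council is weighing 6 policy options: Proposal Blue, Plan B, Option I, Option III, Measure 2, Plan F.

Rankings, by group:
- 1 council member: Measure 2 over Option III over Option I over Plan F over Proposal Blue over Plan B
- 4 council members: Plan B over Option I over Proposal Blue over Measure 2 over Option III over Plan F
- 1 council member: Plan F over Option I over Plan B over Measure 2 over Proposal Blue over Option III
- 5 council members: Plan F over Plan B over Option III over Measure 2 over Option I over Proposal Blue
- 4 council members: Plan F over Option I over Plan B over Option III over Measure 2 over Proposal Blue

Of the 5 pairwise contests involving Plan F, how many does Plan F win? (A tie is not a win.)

Plan F against each rival (15 council members):
Plan F vs Proposal Blue: Plan F, 11–4.
Plan F vs Plan B: Plan F wins 11–4.
Plan F vs Option I: 10 to 5, Plan F.
Plan F vs Option III: Plan F preferred on 1+5+4 = 10 ballots; Plan F wins 10–5.
Plan F vs Measure 2: Plan F wins 10–5.
Plan F beats Proposal Blue, Plan B, Option I, Option III, Measure 2 — 5 pairwise wins.

5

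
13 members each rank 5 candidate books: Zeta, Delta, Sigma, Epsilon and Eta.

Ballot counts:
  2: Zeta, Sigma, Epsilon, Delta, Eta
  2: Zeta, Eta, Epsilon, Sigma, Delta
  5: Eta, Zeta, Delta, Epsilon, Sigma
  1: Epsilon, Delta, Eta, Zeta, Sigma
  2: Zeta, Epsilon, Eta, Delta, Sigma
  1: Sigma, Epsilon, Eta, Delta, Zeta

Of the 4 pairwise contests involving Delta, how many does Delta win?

1

Delta against each rival (13 members):
Delta vs Zeta: Delta preferred on 1+1 = 2 ballots; Zeta wins 11–2.
Delta vs Sigma: Delta, 8–5.
Delta vs Epsilon: Epsilon, 8–5.
Delta vs Eta: Eta wins 10–3.
Delta beats Sigma; loses to Zeta, Epsilon, Eta — 1 pairwise win.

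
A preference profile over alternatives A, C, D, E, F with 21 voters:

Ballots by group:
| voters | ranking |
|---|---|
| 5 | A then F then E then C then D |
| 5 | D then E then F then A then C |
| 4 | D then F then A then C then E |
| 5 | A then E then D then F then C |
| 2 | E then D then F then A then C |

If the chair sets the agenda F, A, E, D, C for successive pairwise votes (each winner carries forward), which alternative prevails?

Round 1: F vs A — 11–10, F advances.
Round 2: F vs E — 9–12, E advances.
Round 3: E vs D — 12–9, E advances.
Round 4: E vs C — 17–4, E advances.
E survives the agenda.

E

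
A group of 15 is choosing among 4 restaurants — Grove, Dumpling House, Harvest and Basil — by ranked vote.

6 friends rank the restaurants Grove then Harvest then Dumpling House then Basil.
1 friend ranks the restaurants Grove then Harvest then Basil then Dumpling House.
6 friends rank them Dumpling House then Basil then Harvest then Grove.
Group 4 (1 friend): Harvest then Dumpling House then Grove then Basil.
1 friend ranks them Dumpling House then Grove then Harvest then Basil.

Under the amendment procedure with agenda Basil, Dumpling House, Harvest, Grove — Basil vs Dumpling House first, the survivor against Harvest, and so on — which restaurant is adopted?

Round 1: Basil vs Dumpling House — 1–14, Dumpling House advances.
Round 2: Dumpling House vs Harvest — 7–8, Harvest advances.
Round 3: Harvest vs Grove — 7–8, Grove advances.
Grove survives the agenda.

Grove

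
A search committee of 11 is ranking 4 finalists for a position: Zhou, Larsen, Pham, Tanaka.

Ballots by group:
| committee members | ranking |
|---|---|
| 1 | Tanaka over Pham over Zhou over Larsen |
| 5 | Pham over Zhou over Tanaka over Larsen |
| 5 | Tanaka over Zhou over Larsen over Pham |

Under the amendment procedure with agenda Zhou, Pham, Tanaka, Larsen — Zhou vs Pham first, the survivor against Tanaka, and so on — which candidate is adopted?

Tanaka

Round 1: Zhou vs Pham — 5–6, Pham advances.
Round 2: Pham vs Tanaka — 5–6, Tanaka advances.
Round 3: Tanaka vs Larsen — 11–0, Tanaka advances.
Tanaka survives the agenda.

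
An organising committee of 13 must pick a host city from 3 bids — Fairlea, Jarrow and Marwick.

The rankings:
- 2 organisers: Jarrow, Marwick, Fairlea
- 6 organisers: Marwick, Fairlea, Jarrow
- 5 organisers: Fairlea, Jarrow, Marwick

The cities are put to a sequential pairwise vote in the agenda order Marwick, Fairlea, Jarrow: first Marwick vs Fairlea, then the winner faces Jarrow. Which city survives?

Round 1: Marwick vs Fairlea — 8–5, Marwick advances.
Round 2: Marwick vs Jarrow — 6–7, Jarrow advances.
The agenda winner is Jarrow.

Jarrow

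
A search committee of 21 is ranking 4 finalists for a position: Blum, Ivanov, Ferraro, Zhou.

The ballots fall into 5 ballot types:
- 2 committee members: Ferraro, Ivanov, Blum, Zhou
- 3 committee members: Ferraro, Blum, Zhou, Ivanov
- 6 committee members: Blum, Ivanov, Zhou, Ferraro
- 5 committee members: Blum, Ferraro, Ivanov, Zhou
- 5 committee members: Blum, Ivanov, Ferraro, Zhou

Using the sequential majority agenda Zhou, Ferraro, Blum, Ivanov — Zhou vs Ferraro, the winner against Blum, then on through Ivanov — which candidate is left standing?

Blum

Round 1: Zhou vs Ferraro — 6–15, Ferraro advances.
Round 2: Ferraro vs Blum — 5–16, Blum advances.
Round 3: Blum vs Ivanov — 19–2, Blum advances.
Blum survives the agenda.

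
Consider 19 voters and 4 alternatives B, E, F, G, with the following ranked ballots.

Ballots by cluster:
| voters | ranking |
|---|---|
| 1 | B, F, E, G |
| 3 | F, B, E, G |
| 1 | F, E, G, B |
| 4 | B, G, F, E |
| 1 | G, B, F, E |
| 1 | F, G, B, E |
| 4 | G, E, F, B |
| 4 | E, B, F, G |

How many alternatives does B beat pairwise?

B against each rival (19 voters):
B vs E: B, 10–9.
B vs F: 1+4+1+4 = 10 for B, 9 for F — B by 10–9.
B vs G: B is ranked higher on 1+3+4+4 = 12 ballots, G on 7. B wins 12–7.
B beats E, F, G — 3 pairwise wins.

3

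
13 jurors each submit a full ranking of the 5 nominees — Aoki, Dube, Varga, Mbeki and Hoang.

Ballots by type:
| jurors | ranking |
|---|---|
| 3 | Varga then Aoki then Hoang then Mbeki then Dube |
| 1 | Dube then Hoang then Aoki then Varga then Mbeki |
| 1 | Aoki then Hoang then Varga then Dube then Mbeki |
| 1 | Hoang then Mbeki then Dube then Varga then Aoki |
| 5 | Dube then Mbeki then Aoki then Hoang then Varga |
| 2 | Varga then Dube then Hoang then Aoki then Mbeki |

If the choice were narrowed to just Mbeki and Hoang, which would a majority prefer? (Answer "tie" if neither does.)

Hoang

Ballots ranking Mbeki above Hoang: 5.
Ballots ranking Hoang above Mbeki: 13 − 5 = 8.
Hoang wins the head-to-head 8–5.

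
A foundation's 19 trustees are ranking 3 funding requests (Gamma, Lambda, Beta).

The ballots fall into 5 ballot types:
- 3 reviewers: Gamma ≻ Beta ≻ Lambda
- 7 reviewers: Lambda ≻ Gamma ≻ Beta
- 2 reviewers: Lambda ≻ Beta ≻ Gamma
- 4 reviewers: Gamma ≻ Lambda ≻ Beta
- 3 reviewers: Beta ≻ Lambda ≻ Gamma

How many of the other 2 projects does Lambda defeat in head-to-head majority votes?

2

Lambda against each rival (19 reviewers):
Lambda–Gamma: Lambda 12–7.
Lambda–Beta: Lambda 13–6.
Lambda beats Gamma, Beta — 2 pairwise wins.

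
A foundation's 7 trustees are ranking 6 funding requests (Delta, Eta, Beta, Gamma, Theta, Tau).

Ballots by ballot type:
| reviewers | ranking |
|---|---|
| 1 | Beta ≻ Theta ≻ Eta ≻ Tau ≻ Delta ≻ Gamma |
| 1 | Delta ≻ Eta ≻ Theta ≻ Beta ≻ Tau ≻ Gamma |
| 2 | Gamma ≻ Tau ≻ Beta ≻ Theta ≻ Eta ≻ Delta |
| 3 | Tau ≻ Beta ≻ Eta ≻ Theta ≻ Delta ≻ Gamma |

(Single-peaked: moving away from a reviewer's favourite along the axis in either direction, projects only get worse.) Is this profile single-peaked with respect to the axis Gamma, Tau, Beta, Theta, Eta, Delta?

no

Axis positions: Gamma=1, Tau=2, Beta=3, Theta=4, Eta=5, Delta=6.
Ballot type 1 (peak Beta at position 3): ranking walks positions 3-4-5-2-6-1, expanding outward from the peak — single-peaked.
Ballot type 2 (peak Delta at position 6): ranking walks positions 6-5-4-3-2-1, expanding outward from the peak — single-peaked.
Ballot type 3 (peak Gamma at position 1): ranking walks positions 1-2-3-4-5-6, expanding outward from the peak — single-peaked.
Ballot type 4: ranking walks positions 2-3-5-4-6-1; Eta is ranked above Theta even though Theta lies between Eta and the peak Tau on the axis — preferences dip and rise again. Not single-peaked.
Ballot type 4 violates single-peakedness, so the profile is not single-peaked on this axis.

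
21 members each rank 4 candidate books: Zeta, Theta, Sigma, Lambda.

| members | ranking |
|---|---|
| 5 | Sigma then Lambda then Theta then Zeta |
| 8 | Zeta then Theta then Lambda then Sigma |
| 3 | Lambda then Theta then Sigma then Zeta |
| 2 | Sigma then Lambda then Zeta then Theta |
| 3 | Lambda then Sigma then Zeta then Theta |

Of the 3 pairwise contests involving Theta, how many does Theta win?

1

Theta against each rival (21 members):
Theta vs Zeta: Theta is ranked higher on 5+3 = 8 ballots, Zeta on 13. Zeta wins 13–8.
Theta vs Sigma: Theta is ranked higher on 8+3 = 11 ballots, Sigma on 10. Theta wins 11–10.
Theta vs Lambda: Theta is ranked higher on 8 ballots, Lambda on 13. Lambda wins 13–8.
Theta beats Sigma; loses to Zeta, Lambda — 1 pairwise win.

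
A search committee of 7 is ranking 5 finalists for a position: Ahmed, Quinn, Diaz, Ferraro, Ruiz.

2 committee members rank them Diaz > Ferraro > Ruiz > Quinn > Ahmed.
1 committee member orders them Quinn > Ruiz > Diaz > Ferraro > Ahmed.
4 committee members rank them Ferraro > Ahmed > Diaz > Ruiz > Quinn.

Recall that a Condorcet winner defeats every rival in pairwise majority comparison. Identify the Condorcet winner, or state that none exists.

Head-to-head results (7 committee members):
Ahmed vs Quinn: Ahmed wins 4–3.
Ahmed–Diaz: Ahmed 4–3.
Ahmed vs Ferraro: Ferraro, 7–0.
Ahmed vs Ruiz: Ahmed, 4–3.
Quinn vs Diaz: Diaz wins 6–1.
Quinn vs Ferraro: Ferraro, 6–1.
Quinn vs Ruiz: Ruiz wins 6–1.
Diaz vs Ferraro: Ferraro wins 4–3.
Diaz vs Ruiz: Diaz wins 6–1.
Ferraro–Ruiz: Ferraro 6–1.
Only Ferraro has no losses; Ferraro is the Condorcet winner.

Ferraro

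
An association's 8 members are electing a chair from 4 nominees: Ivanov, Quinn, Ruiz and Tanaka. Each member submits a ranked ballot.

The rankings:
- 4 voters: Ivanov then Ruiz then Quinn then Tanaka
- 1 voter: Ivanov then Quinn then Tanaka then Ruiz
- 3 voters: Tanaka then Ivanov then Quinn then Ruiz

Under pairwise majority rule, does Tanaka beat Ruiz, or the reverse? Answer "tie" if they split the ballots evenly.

tie

Ballots ranking Tanaka above Ruiz: 1 + 3 = 4.
Ballots ranking Ruiz above Tanaka: 8 − 4 = 4.
4–4: the pair ties.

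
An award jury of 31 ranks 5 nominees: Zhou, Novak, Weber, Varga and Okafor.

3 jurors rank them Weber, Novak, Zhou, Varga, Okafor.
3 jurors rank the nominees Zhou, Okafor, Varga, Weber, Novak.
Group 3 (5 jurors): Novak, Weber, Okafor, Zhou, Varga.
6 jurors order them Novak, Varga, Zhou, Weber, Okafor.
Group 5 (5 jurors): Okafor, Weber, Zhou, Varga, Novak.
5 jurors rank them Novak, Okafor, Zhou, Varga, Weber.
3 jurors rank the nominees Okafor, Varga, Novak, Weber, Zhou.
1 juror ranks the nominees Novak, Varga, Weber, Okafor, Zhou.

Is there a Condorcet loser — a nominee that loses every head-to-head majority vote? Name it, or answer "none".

none

Head-to-head results (31 jurors):
Zhou vs Novak: Novak wins 23–8.
Zhou–Weber: Weber 17–14.
Zhou vs Varga: Zhou is ranked higher on 3+3+5+5+5 = 21 ballots, Varga on 10. Zhou wins 21–10.
Zhou–Okafor: Okafor 19–12.
Novak vs Weber: 20 to 11, Novak.
Novak vs Varga: Novak, 20–11.
Novak vs Okafor: 20 to 11, Novak.
Weber vs Varga: Varga wins 18–13.
Weber vs Okafor: Weber preferred on 3+5+6+1 = 15 ballots; Okafor wins 16–15.
Varga vs Okafor: 10 to 21, Okafor.
Every nominee wins at least one matchup (Zhou beats Varga; Novak beats Zhou; Weber beats Zhou; Varga beats Weber; Okafor beats Zhou), so there is no Condorcet loser.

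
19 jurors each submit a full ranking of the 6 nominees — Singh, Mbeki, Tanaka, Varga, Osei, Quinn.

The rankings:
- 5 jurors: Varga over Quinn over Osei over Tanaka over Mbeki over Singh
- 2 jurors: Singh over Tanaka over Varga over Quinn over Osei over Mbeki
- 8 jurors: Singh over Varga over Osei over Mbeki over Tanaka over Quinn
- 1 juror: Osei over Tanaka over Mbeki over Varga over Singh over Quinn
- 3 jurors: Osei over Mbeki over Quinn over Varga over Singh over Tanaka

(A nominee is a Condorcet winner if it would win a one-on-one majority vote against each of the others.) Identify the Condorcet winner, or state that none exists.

Singh

Pairwise majorities:
Singh vs Mbeki: Singh, 10–9.
Singh vs Tanaka: Singh wins 13–6.
Singh–Varga: Singh 10–9.
Singh vs Osei: Singh, 10–9.
Singh vs Quinn: Singh wins 11–8.
Mbeki–Tanaka: Mbeki 11–8.
Mbeki–Varga: Varga 15–4.
Mbeki vs Osei: Osei, 19–0.
Mbeki vs Quinn: Mbeki wins 12–7.
Tanaka vs Varga: Varga wins 16–3.
Tanaka vs Osei: Osei, 17–2.
Tanaka–Quinn: Tanaka 11–8.
Varga–Osei: Varga 15–4.
Varga vs Quinn: Varga wins 16–3.
Osei vs Quinn: Osei wins 12–7.
Singh beats each of Mbeki, Tanaka, Varga, Osei, Quinn — Singh is the Condorcet winner.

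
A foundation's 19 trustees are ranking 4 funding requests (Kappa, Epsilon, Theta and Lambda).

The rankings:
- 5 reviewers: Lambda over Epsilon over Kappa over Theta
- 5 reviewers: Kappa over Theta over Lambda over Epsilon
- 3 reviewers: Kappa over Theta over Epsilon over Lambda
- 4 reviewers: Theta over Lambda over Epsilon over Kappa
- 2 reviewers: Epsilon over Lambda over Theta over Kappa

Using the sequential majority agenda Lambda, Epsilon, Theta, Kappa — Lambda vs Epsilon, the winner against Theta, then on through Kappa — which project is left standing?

Kappa

Round 1: Lambda vs Epsilon — 14–5, Lambda advances.
Round 2: Lambda vs Theta — 7–12, Theta advances.
Round 3: Theta vs Kappa — 6–13, Kappa advances.
The agenda winner is Kappa.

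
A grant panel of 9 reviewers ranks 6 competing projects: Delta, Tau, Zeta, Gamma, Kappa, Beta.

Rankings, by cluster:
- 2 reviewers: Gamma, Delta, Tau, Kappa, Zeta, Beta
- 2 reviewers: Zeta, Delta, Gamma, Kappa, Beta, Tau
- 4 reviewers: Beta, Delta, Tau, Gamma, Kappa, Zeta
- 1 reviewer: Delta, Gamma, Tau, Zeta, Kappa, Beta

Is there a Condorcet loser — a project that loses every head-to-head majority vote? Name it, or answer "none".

Head-to-head results (9 reviewers):
Delta vs Tau: Delta preferred on 2+2+4+1 = 9 ballots; Delta wins 9–0.
Delta vs Zeta: Delta, 7–2.
Delta vs Gamma: Delta wins 7–2.
Delta–Kappa: Delta 9–0.
Delta vs Beta: Delta wins 5–4.
Tau–Zeta: Tau 7–2.
Tau vs Gamma: Tau is ranked higher on 4 ballots, Gamma on 5. Gamma wins 5–4.
Tau vs Kappa: Tau is ranked higher on 2+4+1 = 7 ballots, Kappa on 2. Tau wins 7–2.
Tau–Beta: Beta 6–3.
Zeta–Gamma: Gamma 7–2.
Zeta vs Kappa: Zeta is ranked higher on 2+1 = 3 ballots, Kappa on 6. Kappa wins 6–3.
Zeta vs Beta: Zeta, 5–4.
Gamma vs Kappa: Gamma, 9–0.
Gamma vs Beta: 5 to 4, Gamma.
Kappa vs Beta: 2+2+1 = 5 for Kappa, 4 for Beta — Kappa by 5–4.
Each project has at least one pairwise win (Delta beats Tau; Tau beats Zeta; Zeta beats Beta; Gamma beats Tau; Kappa beats Zeta; Beta beats Tau) — no Condorcet loser.

none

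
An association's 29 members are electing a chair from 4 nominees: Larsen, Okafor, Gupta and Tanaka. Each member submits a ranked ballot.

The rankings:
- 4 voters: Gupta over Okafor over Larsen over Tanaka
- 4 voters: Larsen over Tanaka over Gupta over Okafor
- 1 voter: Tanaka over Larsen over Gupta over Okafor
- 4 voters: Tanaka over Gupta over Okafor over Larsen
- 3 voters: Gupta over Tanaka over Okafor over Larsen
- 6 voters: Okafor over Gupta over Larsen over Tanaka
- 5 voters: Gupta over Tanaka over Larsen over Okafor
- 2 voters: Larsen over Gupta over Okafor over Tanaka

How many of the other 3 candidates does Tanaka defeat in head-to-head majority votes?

1

Tanaka against each rival (29 voters):
Tanaka vs Larsen: Larsen wins 16–13.
Tanaka vs Okafor: 4+1+4+3+5 = 17 for Tanaka, 12 for Okafor — Tanaka by 17–12.
Tanaka vs Gupta: Gupta, 20–9.
Tanaka beats Okafor; loses to Larsen, Gupta — 1 pairwise win.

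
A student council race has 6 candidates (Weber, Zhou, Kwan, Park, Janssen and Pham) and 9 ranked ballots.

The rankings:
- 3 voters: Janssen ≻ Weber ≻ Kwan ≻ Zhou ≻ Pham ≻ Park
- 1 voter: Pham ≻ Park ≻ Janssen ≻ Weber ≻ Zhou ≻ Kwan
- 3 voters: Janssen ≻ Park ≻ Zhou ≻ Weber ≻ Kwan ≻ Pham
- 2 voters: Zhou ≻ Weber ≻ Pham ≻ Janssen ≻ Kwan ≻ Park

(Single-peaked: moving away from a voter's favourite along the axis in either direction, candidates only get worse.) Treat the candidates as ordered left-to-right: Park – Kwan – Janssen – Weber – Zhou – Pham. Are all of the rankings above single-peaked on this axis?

no

Axis positions: Park=1, Kwan=2, Janssen=3, Weber=4, Zhou=5, Pham=6.
Bloc 1 (peak Janssen at position 3): ranking walks positions 3-4-2-5-6-1, expanding outward from the peak — single-peaked.
Bloc 2: ranking walks positions 6-1-3-4-5-2; Park is ranked above Zhou even though Zhou lies between Park and the peak Pham on the axis — preferences dip and rise again. Not single-peaked.
Bloc 3: ranking walks positions 3-1-5-4-2-6; Park is ranked above Kwan even though Kwan lies between Park and the peak Janssen on the axis — preferences dip and rise again. Not single-peaked.
Bloc 4 (peak Zhou at position 5): ranking walks positions 5-4-6-3-2-1, expanding outward from the peak — single-peaked.
Bloc 2 violates single-peakedness, so the profile is not single-peaked on this axis.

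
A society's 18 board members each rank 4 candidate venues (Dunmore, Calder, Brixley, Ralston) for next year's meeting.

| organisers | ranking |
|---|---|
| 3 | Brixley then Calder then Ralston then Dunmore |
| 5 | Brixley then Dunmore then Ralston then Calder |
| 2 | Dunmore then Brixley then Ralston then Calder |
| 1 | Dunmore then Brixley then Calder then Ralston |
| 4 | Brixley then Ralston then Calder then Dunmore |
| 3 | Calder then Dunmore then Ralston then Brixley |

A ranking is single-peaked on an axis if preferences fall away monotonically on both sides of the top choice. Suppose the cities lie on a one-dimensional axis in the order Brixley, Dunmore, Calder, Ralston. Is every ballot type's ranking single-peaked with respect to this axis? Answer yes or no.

Axis positions: Brixley=1, Dunmore=2, Calder=3, Ralston=4.
Ballot type 1: ranking walks positions 1-3-4-2; Calder is ranked above Dunmore even though Dunmore lies between Calder and the peak Brixley on the axis — preferences dip and rise again. Not single-peaked.
Ballot type 2: ranking walks positions 1-2-4-3; Ralston is ranked above Calder even though Calder lies between Ralston and the peak Brixley on the axis — preferences dip and rise again. Not single-peaked.
Ballot type 3: ranking walks positions 2-1-4-3; Ralston is ranked above Calder even though Calder lies between Ralston and the peak Dunmore on the axis — preferences dip and rise again. Not single-peaked.
Ballot type 4 (peak Dunmore at position 2): ranking walks positions 2-1-3-4, expanding outward from the peak — single-peaked.
Ballot type 5: ranking walks positions 1-4-3-2; Ralston is ranked above Dunmore even though Dunmore lies between Ralston and the peak Brixley on the axis — preferences dip and rise again. Not single-peaked.
Ballot type 6 (peak Calder at position 3): ranking walks positions 3-2-4-1, expanding outward from the peak — single-peaked.
Ballot type 1 violates single-peakedness, so the profile is not single-peaked on this axis.

no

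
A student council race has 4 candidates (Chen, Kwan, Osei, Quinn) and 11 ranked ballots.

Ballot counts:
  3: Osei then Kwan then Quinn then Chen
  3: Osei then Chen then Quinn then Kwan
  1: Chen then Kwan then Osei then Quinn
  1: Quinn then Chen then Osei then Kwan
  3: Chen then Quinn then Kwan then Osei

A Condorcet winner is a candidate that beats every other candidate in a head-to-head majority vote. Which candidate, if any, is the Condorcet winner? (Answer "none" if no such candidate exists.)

Osei

Check each pair by majority over 11 ballots:
Chen vs Kwan: Chen wins 8–3.
Chen vs Osei: Osei, 6–5.
Chen vs Quinn: Chen wins 7–4.
Kwan–Osei: Osei 7–4.
Kwan vs Quinn: Quinn, 7–4.
Osei vs Quinn: Osei wins 7–4.
Osei beats each of Chen, Kwan, Quinn — Osei is the Condorcet winner.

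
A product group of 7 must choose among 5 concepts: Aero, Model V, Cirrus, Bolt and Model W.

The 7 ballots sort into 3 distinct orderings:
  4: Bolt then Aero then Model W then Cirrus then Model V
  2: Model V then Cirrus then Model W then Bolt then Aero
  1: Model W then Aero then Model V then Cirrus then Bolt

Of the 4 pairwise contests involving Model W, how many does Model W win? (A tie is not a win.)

2

Model W against each rival (7 engineers):
Model W vs Aero: Aero wins 4–3.
Model W vs Model V: Model W preferred on 4+1 = 5 ballots; Model W wins 5–2.
Model W vs Cirrus: Model W, 5–2.
Model W vs Bolt: Model W preferred on 2+1 = 3 ballots; Bolt wins 4–3.
Model W beats Model V, Cirrus; loses to Aero, Bolt — 2 pairwise wins.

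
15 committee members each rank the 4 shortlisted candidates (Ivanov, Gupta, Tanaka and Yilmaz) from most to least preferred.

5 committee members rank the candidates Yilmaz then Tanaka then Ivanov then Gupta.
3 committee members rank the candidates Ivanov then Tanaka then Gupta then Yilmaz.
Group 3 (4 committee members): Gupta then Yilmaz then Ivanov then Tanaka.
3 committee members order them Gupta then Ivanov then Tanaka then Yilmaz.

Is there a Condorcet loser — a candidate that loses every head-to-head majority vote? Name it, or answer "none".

Pairwise majorities:
Ivanov vs Gupta: Ivanov, 8–7.
Ivanov vs Tanaka: 3+4+3 = 10 for Ivanov, 5 for Tanaka — Ivanov by 10–5.
Ivanov vs Yilmaz: Yilmaz, 9–6.
Gupta vs Tanaka: Gupta preferred on 4+3 = 7 ballots; Tanaka wins 8–7.
Gupta vs Yilmaz: Gupta, 10–5.
Tanaka vs Yilmaz: 6 to 9, Yilmaz.
Every candidate wins at least one matchup (Ivanov beats Gupta; Gupta beats Yilmaz; Tanaka beats Gupta; Yilmaz beats Ivanov), so there is no Condorcet loser.

none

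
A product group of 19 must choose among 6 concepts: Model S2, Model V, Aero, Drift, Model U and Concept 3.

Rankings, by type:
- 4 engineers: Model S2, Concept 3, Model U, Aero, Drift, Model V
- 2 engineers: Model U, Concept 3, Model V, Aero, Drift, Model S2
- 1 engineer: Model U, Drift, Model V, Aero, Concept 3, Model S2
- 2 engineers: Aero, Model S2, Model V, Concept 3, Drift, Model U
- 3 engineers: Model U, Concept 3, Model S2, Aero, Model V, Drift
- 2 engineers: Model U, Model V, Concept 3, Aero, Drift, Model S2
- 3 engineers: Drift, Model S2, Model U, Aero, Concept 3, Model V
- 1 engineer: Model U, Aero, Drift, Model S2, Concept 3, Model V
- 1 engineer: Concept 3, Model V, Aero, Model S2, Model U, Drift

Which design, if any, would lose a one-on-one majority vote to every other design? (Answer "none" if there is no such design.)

Head-to-head results (19 engineers):
Model S2–Model V: Model S2 13–6.
Model S2 vs Aero: Model S2 wins 10–9.
Model S2 vs Drift: Model S2 is ranked higher on 4+2+3+1 = 10 ballots, Drift on 9. Model S2 wins 10–9.
Model S2 vs Model U: Model S2 preferred on 4+2+3+1 = 10 ballots; Model S2 wins 10–9.
Model S2 vs Concept 3: Model S2 wins 10–9.
Model V vs Aero: Model V is ranked higher on 2+1+2+1 = 6 ballots, Aero on 13. Aero wins 13–6.
Model V vs Drift: Model V is ranked higher on 2+2+3+2+1 = 10 ballots, Drift on 9. Model V wins 10–9.
Model V vs Model U: Model V preferred on 2+1 = 3 ballots; Model U wins 16–3.
Model V–Concept 3: Concept 3 14–5.
Aero–Drift: Aero 15–4.
Aero vs Model U: Aero is ranked higher on 2+1 = 3 ballots, Model U on 16. Model U wins 16–3.
Aero vs Concept 3: Concept 3, 12–7.
Drift vs Model U: Model U, 14–5.
Drift–Concept 3: Concept 3 14–5.
Model U vs Concept 3: 12 to 7, Model U.
Drift is beaten in every head-to-head and is the Condorcet loser.

Drift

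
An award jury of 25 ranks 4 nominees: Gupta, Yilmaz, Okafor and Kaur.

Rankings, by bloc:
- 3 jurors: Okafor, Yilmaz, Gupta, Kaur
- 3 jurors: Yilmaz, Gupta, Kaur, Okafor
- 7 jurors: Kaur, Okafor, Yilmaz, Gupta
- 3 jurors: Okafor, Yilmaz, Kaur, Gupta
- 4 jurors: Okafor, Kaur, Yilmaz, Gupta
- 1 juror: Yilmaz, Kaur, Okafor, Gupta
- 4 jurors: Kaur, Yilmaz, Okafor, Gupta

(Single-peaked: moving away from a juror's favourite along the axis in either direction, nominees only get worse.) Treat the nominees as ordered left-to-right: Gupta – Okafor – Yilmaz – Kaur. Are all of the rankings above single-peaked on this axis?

Axis positions: Gupta=1, Okafor=2, Yilmaz=3, Kaur=4.
Bloc 1 (peak Okafor at position 2): ranking walks positions 2-3-1-4, expanding outward from the peak — single-peaked.
Bloc 2: ranking walks positions 3-1-4-2; Gupta is ranked above Okafor even though Okafor lies between Gupta and the peak Yilmaz on the axis — preferences dip and rise again. Not single-peaked.
Bloc 3: ranking walks positions 4-2-3-1; Okafor is ranked above Yilmaz even though Yilmaz lies between Okafor and the peak Kaur on the axis — preferences dip and rise again. Not single-peaked.
Bloc 4 (peak Okafor at position 2): ranking walks positions 2-3-4-1, expanding outward from the peak — single-peaked.
Bloc 5: ranking walks positions 2-4-3-1; Kaur is ranked above Yilmaz even though Yilmaz lies between Kaur and the peak Okafor on the axis — preferences dip and rise again. Not single-peaked.
Bloc 6 (peak Yilmaz at position 3): ranking walks positions 3-4-2-1, expanding outward from the peak — single-peaked.
Bloc 7 (peak Kaur at position 4): ranking walks positions 4-3-2-1, expanding outward from the peak — single-peaked.
Bloc 2 violates single-peakedness, so the profile is not single-peaked on this axis.

no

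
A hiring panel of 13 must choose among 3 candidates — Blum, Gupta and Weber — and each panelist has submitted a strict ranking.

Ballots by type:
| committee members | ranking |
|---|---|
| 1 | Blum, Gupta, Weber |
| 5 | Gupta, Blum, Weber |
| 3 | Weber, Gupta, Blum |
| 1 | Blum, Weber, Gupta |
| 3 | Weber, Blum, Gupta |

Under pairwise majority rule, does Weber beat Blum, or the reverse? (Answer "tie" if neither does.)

Blum

Ballots ranking Weber above Blum: 3 + 3 = 6.
Ballots ranking Blum above Weber: 13 − 6 = 7.
Blum wins the head-to-head 7–6.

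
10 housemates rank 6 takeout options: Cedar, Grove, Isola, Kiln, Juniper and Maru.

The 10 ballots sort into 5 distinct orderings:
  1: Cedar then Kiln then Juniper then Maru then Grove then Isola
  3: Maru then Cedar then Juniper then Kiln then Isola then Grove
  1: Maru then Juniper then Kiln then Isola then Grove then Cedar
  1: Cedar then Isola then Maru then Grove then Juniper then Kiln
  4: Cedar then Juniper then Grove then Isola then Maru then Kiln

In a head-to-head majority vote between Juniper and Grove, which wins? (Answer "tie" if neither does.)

Juniper

Ballots ranking Juniper above Grove: 1 + 3 + 1 + 4 = 9.
Ballots ranking Grove above Juniper: 10 − 9 = 1.
Juniper wins the head-to-head 9–1.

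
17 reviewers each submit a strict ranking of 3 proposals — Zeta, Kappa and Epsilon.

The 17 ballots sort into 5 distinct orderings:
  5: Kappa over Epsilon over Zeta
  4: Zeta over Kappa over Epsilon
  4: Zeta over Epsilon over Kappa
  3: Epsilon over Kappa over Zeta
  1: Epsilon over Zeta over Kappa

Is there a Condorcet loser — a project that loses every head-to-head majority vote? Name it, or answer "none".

Head-to-head results (17 reviewers):
Zeta vs Kappa: Zeta preferred on 4+4+1 = 9 ballots; Zeta wins 9–8.
Zeta vs Epsilon: Epsilon wins 9–8.
Kappa–Epsilon: Kappa 9–8.
Every project wins at least one matchup (Zeta beats Kappa; Kappa beats Epsilon; Epsilon beats Zeta), so there is no Condorcet loser.

none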